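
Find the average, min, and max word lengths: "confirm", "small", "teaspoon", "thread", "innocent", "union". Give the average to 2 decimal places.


Lengths: "confirm"=7, "small"=5, "teaspoon"=8, "thread"=6, "innocent"=8, "union"=5
Sum = 39, Count = 6
Average = 39/6 = 6.50
= avg=6.50, min=5, max=8


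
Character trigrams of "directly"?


Word: "directly" (length 8)
Number of trigrams = 8 - 3 + 1 = 6
  Position 0: "dir"
  Position 1: "ire"
  Position 2: "rec"
  Position 3: "ect"
  Position 4: "ctl"
  Position 5: "tly"
Trigrams = "dir", "ire", "rec", "ect", "ctl", "tly"


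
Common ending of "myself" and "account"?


Word 1: "myself"
Word 2: "account"
Comparing from end:
  Pos -1: 'f' != 't' (stop)
LCS = "" (length 0)


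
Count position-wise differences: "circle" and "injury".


Comparing character by character (same length = 6):
  Pos 0: 'c' vs 'i' !=
  Pos 1: 'i' vs 'n' !=
  Pos 2: 'r' vs 'j' !=
  Pos 3: 'c' vs 'u' !=
  Pos 4: 'l' vs 'r' !=
  Pos 5: 'e' vs 'y' !=
Hamming distance = 6


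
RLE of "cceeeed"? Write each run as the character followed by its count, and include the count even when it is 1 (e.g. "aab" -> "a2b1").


String: "cceeeed"
Scanning for consecutive runs:
  'c' x 2
  'e' x 4
  'd' x 1
RLE = "c2e4d1"


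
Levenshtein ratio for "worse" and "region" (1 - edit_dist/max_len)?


Word 1: "worse" (length 5)
Word 2: "region" (length 6)
One optimal edit sequence:
  1. insert 'r'  (+1)
  2. substitute 'w' -> 'e'  (+1)
  3. substitute 'o' -> 'g'  (+1)
  4. substitute 'r' -> 'i'  (+1)
  5. substitute 's' -> 'o'  (+1)
  6. substitute 'e' -> 'n'  (+1)
Edit distance = 6
Max length = max(5, 6) = 6
Similarity = 1 - 6/6
= 0.0000


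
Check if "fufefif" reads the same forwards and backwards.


Word: "fufefif"
Reversed: "fifefuf"
Forward == Backward? fufefif != fifefuf
Palindrome = No


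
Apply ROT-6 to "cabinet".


Word: "cabinet"
Shift: 6
Each letter → (letter + shift) mod 26:
  'c' (2) + 6 = 8 → 'i'
  'a' (0) + 6 = 6 → 'g'
  'b' (1) + 6 = 7 → 'h'
  'i' (8) + 6 = 14 → 'o'
  'n' (13) + 6 = 19 → 't'
  'e' (4) + 6 = 10 → 'k'
  't' (19) + 6 = 25 → 'z'
Result = "ighotkz"


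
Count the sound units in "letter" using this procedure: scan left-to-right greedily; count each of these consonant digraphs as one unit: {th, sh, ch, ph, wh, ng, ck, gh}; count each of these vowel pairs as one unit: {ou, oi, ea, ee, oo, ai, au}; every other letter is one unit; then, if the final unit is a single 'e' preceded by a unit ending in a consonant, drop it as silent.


Word: "letter" (6 letters)
Left-to-right scan:
  [1] 'l' (letter)
  [2] 'e' (letter)
  [3] 't' (letter)
  [4] 't' (letter)
  [5] 'e' (letter)
  [6] 'r' (letter)
Units from scan: 6
Sound units = 6 units


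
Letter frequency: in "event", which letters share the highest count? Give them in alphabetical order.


Word: "event"
Letter counts:
  'e': 2
  'n': 1
  't': 1
  'v': 1
Maximum count = 2
Most frequent = 'e' (2 times each)


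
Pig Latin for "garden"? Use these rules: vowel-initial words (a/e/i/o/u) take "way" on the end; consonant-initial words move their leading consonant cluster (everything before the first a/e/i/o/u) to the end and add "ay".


Word: "garden"
Starts with consonant(s) → move to end, add 'ay'
Consonant cluster: "g"
Pig Latin = "ardengay"


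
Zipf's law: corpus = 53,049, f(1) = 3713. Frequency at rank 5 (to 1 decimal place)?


Zipf's law: f(r) = f(1) / r
f(1) = 3713
f(5) = 3713 / 5
= 742.6 occurrences


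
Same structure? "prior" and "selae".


Pattern of "prior": [0, 1, 2, 3, 1]
Pattern of "selae": [0, 1, 2, 3, 1]
Patterns match
Same pattern = Yes


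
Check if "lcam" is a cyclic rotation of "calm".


Word: "calm", Candidate: "lcam"
Method: check if candidate is substring of word+word
"calmcalm" contains "lcam"? No
Is rotation = No


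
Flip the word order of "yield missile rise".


Original: "yield missile rise"
Words (1..n): yield | missile | rise
Reversed (n..1): rise | missile | yield
Result = "rise missile yield"


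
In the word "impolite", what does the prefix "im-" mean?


Prefix: im-
Example: impolite = im- + polite
Meaning = not / into


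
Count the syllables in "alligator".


Word: "alligator"
Syllable breakdown: al · li · ga · tor
Counting: 4 parts
= 4 syllables


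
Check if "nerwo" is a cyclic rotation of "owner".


Word: "owner", Candidate: "nerwo"
Method: check if candidate is substring of word+word
"ownerowner" contains "nerwo"? No
Is rotation = No


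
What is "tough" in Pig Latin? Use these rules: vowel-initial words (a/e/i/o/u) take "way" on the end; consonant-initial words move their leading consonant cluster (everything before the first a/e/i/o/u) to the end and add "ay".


Word: "tough"
Starts with consonant(s) → move to end, add 'ay'
Consonant cluster: "t"
Pig Latin = "oughtay"


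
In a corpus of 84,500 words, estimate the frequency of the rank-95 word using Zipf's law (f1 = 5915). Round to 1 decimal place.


Zipf's law: f(r) = f(1) / r
f(1) = 5915
f(95) = 5915 / 95
= 62.3 occurrences


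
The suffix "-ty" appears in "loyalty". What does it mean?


Suffix: -ty
As in: loyalty -> loyal + -ty
Meaning = quality of


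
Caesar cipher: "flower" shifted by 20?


Word: "flower"
Shift: 20
Each letter → (letter + shift) mod 26:
  'f' (5) + 20 = 25 → 'z'
  'l' (11) + 20 = 5 → 'f'
  'o' (14) + 20 = 8 → 'i'
  'w' (22) + 20 = 16 → 'q'
  'e' (4) + 20 = 24 → 'y'
  'r' (17) + 20 = 11 → 'l'
Result = "zfiqyl"


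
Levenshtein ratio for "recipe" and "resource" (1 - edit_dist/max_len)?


Word 1: "recipe" (length 6)
Word 2: "resource" (length 8)
One optimal edit sequence:
  1. keep 'r'
  2. keep 'e'
  3. insert 's'  (+1)
  4. insert 'o'  (+1)
  5. substitute 'c' -> 'u'  (+1)
  6. substitute 'i' -> 'r'  (+1)
  7. substitute 'p' -> 'c'  (+1)
  8. keep 'e'
Edit distance = 5
Max length = max(6, 8) = 8
Similarity = 1 - 5/8
= 0.3750


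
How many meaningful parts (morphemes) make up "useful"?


Word: "useful"
Morphemes: use + -ful
Each morpheme carries meaning
= 2 morphemes


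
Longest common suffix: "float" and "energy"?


Word 1: "float"
Word 2: "energy"
Comparing from end:
  Pos -1: 't' != 'y' (stop)
LCS = "" (length 0)


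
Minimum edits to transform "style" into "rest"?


Word 1: "style" (length 5)
Word 2: "rest" (length 4)
One optimal edit sequence (insert/delete/substitute each cost 1):
  1. delete 's'  (+1)
  2. substitute 't' -> 'r'  (+1)
  3. substitute 'y' -> 'e'  (+1)
  4. substitute 'l' -> 's'  (+1)
  5. substitute 'e' -> 't'  (+1)
Total edit operations: 5
Edit distance = 5


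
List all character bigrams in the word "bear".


Word: "bear" (length 4)
Number of bigrams = 4 - 2 + 1 = 3
  Position 0: "be"
  Position 1: "ea"
  Position 2: "ar"
Bigrams = "be", "ea", "ar"


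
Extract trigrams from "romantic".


Word: "romantic" (length 8)
Number of trigrams = 8 - 3 + 1 = 6
  Position 0: "rom"
  Position 1: "oma"
  Position 2: "man"
  Position 3: "ant"
  Position 4: "nti"
  Position 5: "tic"
Trigrams = "rom", "oma", "man", "ant", "nti", "tic"


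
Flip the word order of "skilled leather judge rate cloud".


Original: "skilled leather judge rate cloud"
Words (1..n): skilled | leather | judge | rate | cloud
Reversed (n..1): cloud | rate | judge | leather | skilled
Result = "cloud rate judge leather skilled"


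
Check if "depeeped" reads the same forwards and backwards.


Word: "depeeped"
Reversed: "depeeped"
Forward == Backward? depeeped == depeeped
Palindrome = Yes


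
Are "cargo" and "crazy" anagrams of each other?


Word 1: "cargo" → sorted: acgor
Word 2: "crazy" → sorted: acryz
Same letters? acgor != acryz
Anagram = No


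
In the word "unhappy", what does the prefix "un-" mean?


Prefix: un-
Example: unhappy (un- + happy)
Meaning = not / reverse


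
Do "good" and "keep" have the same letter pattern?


Pattern of "good": [0, 1, 1, 2]
Pattern of "keep": [0, 1, 1, 2]
Patterns match
Same pattern = Yes


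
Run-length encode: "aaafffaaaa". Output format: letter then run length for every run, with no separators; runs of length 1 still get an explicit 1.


String: "aaafffaaaa"
Scanning for consecutive runs:
  'a' x 3
  'f' x 3
  'a' x 4
RLE = "a3f3a4"


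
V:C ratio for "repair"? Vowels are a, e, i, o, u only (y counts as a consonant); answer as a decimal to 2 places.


Word: "repair"
Vowels (a,e,i,o,u): 3
Consonants: 3
Ratio = 3/3
= 1.00


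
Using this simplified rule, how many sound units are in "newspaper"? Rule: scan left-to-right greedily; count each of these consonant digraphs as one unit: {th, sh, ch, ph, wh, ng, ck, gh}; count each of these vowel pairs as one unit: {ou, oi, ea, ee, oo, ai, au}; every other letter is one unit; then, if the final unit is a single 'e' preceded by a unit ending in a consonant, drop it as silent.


Word: "newspaper" (9 letters)
Left-to-right scan:
  (1) 'n' (letter)
  (2) 'e' (letter)
  (3) 'w' (letter)
  (4) 's' (letter)
  (5) 'p' (letter)
  (6) 'a' (letter)
  (7) 'p' (letter)
  (8) 'e' (letter)
  (9) 'r' (letter)
Units from scan: 9
Sound units = 9 units


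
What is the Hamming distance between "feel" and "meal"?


Comparing character by character (same length = 4):
  Pos 0: 'f' vs 'm' !=
  Pos 1: 'e' vs 'e' =
  Pos 2: 'e' vs 'a' !=
  Pos 3: 'l' vs 'l' =
Hamming distance = 2


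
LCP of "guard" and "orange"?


Word 1: "guard"
Word 2: "orange"
Comparing from start:
  Pos 0: 'g' != 'o' (stop)
LCP = "" (length 0)


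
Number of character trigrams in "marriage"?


Word: "marriage" (length 8)
Number of 3-grams = length - 3 + 1 = 8 - 3 + 1
= 6


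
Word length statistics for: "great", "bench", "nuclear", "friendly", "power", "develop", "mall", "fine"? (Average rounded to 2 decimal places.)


Lengths: "great"=5, "bench"=5, "nuclear"=7, "friendly"=8, "power"=5, "develop"=7, "mall"=4, "fine"=4
Sum = 45, Count = 8
Average = 45/8 = 5.63
= avg=5.63, min=4, max=8


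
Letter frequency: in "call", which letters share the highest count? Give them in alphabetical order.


Word: "call"
Letter counts:
  'a': 1
  'c': 1
  'l': 2
Maximum count = 2
Most frequent = 'l' (2 times each)


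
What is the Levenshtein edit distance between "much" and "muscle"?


Word 1: "much" (length 4)
Word 2: "muscle" (length 6)
One optimal edit sequence (insert/delete/substitute each cost 1):
  1. keep 'm'
  2. keep 'u'
  3. insert 's'  (+1)
  4. keep 'c'
  5. insert 'l'  (+1)
  6. substitute 'h' -> 'e'  (+1)
Total edit operations: 3
Edit distance = 3


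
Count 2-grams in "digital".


Word: "digital" (length 7)
Number of 2-grams = length - 2 + 1 = 7 - 2 + 1
= 6


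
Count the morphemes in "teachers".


Word: "teachers"
Morphemes: teach + -er + -s
Each morpheme carries meaning
= 3 morphemes


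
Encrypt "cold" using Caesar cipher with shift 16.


Word: "cold"
Shift: 16
Each letter → (letter + shift) mod 26:
  'c' (2) + 16 = 18 → 's'
  'o' (14) + 16 = 4 → 'e'
  'l' (11) + 16 = 1 → 'b'
  'd' (3) + 16 = 19 → 't'
Result = "sebt"


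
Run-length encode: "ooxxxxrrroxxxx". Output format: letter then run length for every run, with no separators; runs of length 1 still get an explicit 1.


String: "ooxxxxrrroxxxx"
Scanning for consecutive runs:
  'o' x 2
  'x' x 4
  'r' x 3
  'o' x 1
  'x' x 4
RLE = "o2x4r3o1x4"


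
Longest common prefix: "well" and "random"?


Word 1: "well"
Word 2: "random"
Comparing from start:
  Pos 0: 'w' != 'r' (stop)
LCP = "" (length 0)


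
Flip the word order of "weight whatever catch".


Original: "weight whatever catch"
Words (1..n): weight | whatever | catch
Reversed (n..1): catch | whatever | weight
Result = "catch whatever weight"


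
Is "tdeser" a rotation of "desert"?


Word: "desert", Candidate: "tdeser"
Method: check if candidate is substring of word+word
"desertdesert" contains "tdeser"? Yes
Is rotation = Yes


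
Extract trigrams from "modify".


Word: "modify" (length 6)
Number of trigrams = 6 - 3 + 1 = 4
  Position 0: "mod"
  Position 1: "odi"
  Position 2: "dif"
  Position 3: "ify"
Trigrams = "mod", "odi", "dif", "ify"


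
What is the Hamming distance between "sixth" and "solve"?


Comparing character by character (same length = 5):
  Pos 0: 's' vs 's' =
  Pos 1: 'i' vs 'o' !=
  Pos 2: 'x' vs 'l' !=
  Pos 3: 't' vs 'v' !=
  Pos 4: 'h' vs 'e' !=
Hamming distance = 4


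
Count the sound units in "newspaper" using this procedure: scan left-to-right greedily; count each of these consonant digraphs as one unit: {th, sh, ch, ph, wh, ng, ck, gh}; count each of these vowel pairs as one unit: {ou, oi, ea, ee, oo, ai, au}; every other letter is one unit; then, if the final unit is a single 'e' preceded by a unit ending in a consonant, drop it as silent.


Word: "newspaper" (9 letters)
Left-to-right scan:
  (1) 'n' (letter)
  (2) 'e' (letter)
  (3) 'w' (letter)
  (4) 's' (letter)
  (5) 'p' (letter)
  (6) 'a' (letter)
  (7) 'p' (letter)
  (8) 'e' (letter)
  (9) 'r' (letter)
Units from scan: 9
Sound units = 9 units


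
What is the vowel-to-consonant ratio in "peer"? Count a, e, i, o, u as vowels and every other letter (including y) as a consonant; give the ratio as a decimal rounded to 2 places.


Word: "peer"
Vowels (a,e,i,o,u): 2
Consonants: 2
Ratio = 2/2
= 1.00


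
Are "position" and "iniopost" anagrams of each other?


Word 1: "position" → sorted: iinoopst
Word 2: "iniopost" → sorted: iinoopst
Same letters? iinoopst == iinoopst
Anagram = Yes


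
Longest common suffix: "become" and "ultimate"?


Word 1: "become"
Word 2: "ultimate"
Comparing from end:
  Pos -1: 'e' == 'e'
  Pos -2: 'm' != 't' (stop)
LCS = "e" (length 1)


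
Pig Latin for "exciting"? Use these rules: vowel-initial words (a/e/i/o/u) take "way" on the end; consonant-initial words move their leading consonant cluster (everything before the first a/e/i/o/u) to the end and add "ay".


Word: "exciting"
Starts with vowel → add 'way'
Pig Latin = "excitingway"


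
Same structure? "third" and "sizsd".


Pattern of "third": [0, 1, 2, 3, 4]
Pattern of "sizsd": [0, 1, 2, 0, 3]
Patterns do not match
Same pattern = No


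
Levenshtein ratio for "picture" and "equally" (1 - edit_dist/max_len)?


Word 1: "picture" (length 7)
Word 2: "equally" (length 7)
One optimal edit sequence:
  1. substitute 'p' -> 'e'  (+1)
  2. substitute 'i' -> 'q'  (+1)
  3. substitute 'c' -> 'u'  (+1)
  4. substitute 't' -> 'a'  (+1)
  5. substitute 'u' -> 'l'  (+1)
  6. substitute 'r' -> 'l'  (+1)
  7. substitute 'e' -> 'y'  (+1)
Edit distance = 7
Max length = max(7, 7) = 7
Similarity = 1 - 7/7
= 0.0000


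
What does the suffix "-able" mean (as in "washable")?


Suffix: -able
As in: washable -> wash + -able
Meaning = capable of


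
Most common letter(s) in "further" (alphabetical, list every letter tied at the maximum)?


Word: "further"
Letter counts:
  'e': 1
  'f': 1
  'h': 1
  'r': 2
  't': 1
  'u': 1
Maximum count = 2
Most frequent = 'r' (2 times each)


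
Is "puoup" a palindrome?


Word: "puoup"
Reversed: "puoup"
Forward == Backward? puoup == puoup
Palindrome = Yes


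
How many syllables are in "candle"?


Word: "candle"
Syllable breakdown: can-dle
Counting: 2 parts
= 2 syllables


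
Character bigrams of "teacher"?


Word: "teacher" (length 7)
Number of bigrams = 7 - 2 + 1 = 6
  Position 0: "te"
  Position 1: "ea"
  Position 2: "ac"
  Position 3: "ch"
  Position 4: "he"
  Position 5: "er"
Bigrams = "te", "ea", "ac", "ch", "he", "er"


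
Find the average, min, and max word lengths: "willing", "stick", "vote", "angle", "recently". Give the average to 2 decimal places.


Lengths: "willing"=7, "stick"=5, "vote"=4, "angle"=5, "recently"=8
Sum = 29, Count = 5
Average = 29/5 = 5.80
= avg=5.80, min=4, max=8


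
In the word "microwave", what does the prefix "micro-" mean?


Prefix: micro-
Example: microwave (micro- + wave)
Meaning = small


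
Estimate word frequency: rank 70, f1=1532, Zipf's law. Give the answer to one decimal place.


Zipf's law: f(r) = f(1) / r
f(1) = 1532
f(70) = 1532 / 70
= 21.9 occurrences


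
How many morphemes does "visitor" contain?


Word: "visitor"
Morphemes: visit / -or
Each morpheme carries meaning
= 2 morphemes


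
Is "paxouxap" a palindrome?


Word: "paxouxap"
Reversed: "paxuoxap"
Forward == Backward? paxouxap != paxuoxap
Palindrome = No


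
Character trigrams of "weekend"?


Word: "weekend" (length 7)
Number of trigrams = 7 - 3 + 1 = 5
  Position 0: "wee"
  Position 1: "eek"
  Position 2: "eke"
  Position 3: "ken"
  Position 4: "end"
Trigrams = "wee", "eek", "eke", "ken", "end"


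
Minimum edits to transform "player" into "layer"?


Word 1: "player" (length 6)
Word 2: "layer" (length 5)
One optimal edit sequence (insert/delete/substitute each cost 1):
  1. delete 'p'  (+1)
  2. keep 'l'
  3. keep 'a'
  4. keep 'y'
  5. keep 'e'
  6. keep 'r'
Total edit operations: 1
Edit distance = 1


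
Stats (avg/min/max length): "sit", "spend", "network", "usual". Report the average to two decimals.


Lengths: "sit"=3, "spend"=5, "network"=7, "usual"=5
Sum = 20, Count = 4
Average = 20/4 = 5.00
= avg=5.00, min=3, max=7


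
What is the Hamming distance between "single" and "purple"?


Comparing character by character (same length = 6):
  Pos 0: 's' vs 'p' !=
  Pos 1: 'i' vs 'u' !=
  Pos 2: 'n' vs 'r' !=
  Pos 3: 'g' vs 'p' !=
  Pos 4: 'l' vs 'l' =
  Pos 5: 'e' vs 'e' =
Hamming distance = 4


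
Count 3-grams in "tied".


Word: "tied" (length 4)
Number of 3-grams = length - 3 + 1 = 4 - 3 + 1
= 2


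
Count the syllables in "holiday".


Word: "holiday"
Syllable breakdown: hol / i / day
Counting: 3 parts
= 3 syllables


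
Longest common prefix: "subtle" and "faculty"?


Word 1: "subtle"
Word 2: "faculty"
Comparing from start:
  Pos 0: 's' != 'f' (stop)
LCP = "" (length 0)


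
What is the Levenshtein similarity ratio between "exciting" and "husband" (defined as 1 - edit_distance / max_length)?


Word 1: "exciting" (length 8)
Word 2: "husband" (length 7)
One optimal edit sequence:
  1. delete 'e'  (+1)
  2. substitute 'x' -> 'h'  (+1)
  3. substitute 'c' -> 'u'  (+1)
  4. substitute 'i' -> 's'  (+1)
  5. substitute 't' -> 'b'  (+1)
  6. substitute 'i' -> 'a'  (+1)
  7. keep 'n'
  8. substitute 'g' -> 'd'  (+1)
Edit distance = 7
Max length = max(8, 7) = 8
Similarity = 1 - 7/8
= 0.1250


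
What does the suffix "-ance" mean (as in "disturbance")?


Suffix: -ance
Example: disturbance = disturb + -ance
Meaning = state of


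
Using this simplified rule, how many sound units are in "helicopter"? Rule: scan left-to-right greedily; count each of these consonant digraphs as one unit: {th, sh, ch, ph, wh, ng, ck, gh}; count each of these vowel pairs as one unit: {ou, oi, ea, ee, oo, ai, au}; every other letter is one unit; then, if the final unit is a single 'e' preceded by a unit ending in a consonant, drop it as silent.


Word: "helicopter" (10 letters)
Left-to-right scan:
  [1] 'h' (letter)
  [2] 'e' (letter)
  [3] 'l' (letter)
  [4] 'i' (letter)
  [5] 'c' (letter)
  [6] 'o' (letter)
  [7] 'p' (letter)
  [8] 't' (letter)
  [9] 'e' (letter)
  [10] 'r' (letter)
Units from scan: 10
Sound units = 10 units


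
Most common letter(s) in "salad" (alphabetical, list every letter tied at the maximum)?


Word: "salad"
Letter counts:
  'a': 2
  'd': 1
  'l': 1
  's': 1
Maximum count = 2
Most frequent = 'a' (2 times each)


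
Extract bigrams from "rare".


Word: "rare" (length 4)
Number of bigrams = 4 - 2 + 1 = 3
  Position 0: "ra"
  Position 1: "ar"
  Position 2: "re"
Bigrams = "ra", "ar", "re"


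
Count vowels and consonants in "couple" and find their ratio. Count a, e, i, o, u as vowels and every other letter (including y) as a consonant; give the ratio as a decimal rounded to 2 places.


Word: "couple"
Vowels (a,e,i,o,u): 3
Consonants: 3
Ratio = 3/3
= 1.00


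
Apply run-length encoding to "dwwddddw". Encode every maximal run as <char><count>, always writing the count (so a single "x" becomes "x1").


String: "dwwddddw"
Scanning for consecutive runs:
  'd' x 1
  'w' x 2
  'd' x 4
  'w' x 1
RLE = "d1w2d4w1"


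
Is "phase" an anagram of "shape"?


Word 1: "shape" → sorted: aehps
Word 2: "phase" → sorted: aehps
Same letters? aehps == aehps
Anagram = Yes


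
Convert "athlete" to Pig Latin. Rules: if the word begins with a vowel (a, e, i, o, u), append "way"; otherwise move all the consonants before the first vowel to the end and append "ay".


Word: "athlete"
Starts with vowel → add 'way'
Pig Latin = "athleteway"


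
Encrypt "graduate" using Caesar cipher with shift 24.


Word: "graduate"
Shift: 24
Each letter → (letter + shift) mod 26:
  'g' (6) + 24 = 4 → 'e'
  'r' (17) + 24 = 15 → 'p'
  'a' (0) + 24 = 24 → 'y'
  'd' (3) + 24 = 1 → 'b'
  'u' (20) + 24 = 18 → 's'
  'a' (0) + 24 = 24 → 'y'
  't' (19) + 24 = 17 → 'r'
  'e' (4) + 24 = 2 → 'c'
Result = "epybsyrc"


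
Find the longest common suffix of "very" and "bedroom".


Word 1: "very"
Word 2: "bedroom"
Comparing from end:
  Pos -1: 'y' != 'm' (stop)
LCS = "" (length 0)


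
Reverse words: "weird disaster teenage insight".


Original: "weird disaster teenage insight"
Words (1..n): weird | disaster | teenage | insight
Reversed (n..1): insight | teenage | disaster | weird
Result = "insight teenage disaster weird"


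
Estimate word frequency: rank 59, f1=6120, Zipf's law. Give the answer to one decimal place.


Zipf's law: f(r) = f(1) / r
f(1) = 6120
f(59) = 6120 / 59
= 103.7 occurrences


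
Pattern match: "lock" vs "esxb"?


Pattern of "lock": [0, 1, 2, 3]
Pattern of "esxb": [0, 1, 2, 3]
Patterns match
Same pattern = Yes


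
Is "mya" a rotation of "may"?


Word: "may", Candidate: "mya"
Method: check if candidate is substring of word+word
"maymay" contains "mya"? No
Is rotation = No


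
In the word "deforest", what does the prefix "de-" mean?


Prefix: de-
As in: deforest -> de- + forest
Meaning = remove / reverse


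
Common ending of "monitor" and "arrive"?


Word 1: "monitor"
Word 2: "arrive"
Comparing from end:
  Pos -1: 'r' != 'e' (stop)
LCS = "" (length 0)


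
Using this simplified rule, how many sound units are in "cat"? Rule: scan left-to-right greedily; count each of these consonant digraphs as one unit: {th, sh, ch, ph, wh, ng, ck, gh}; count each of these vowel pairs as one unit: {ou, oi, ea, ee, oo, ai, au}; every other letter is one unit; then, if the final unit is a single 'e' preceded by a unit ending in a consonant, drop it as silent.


Word: "cat" (3 letters)
Left-to-right scan:
  (1) 'c' (letter)
  (2) 'a' (letter)
  (3) 't' (letter)
Units from scan: 3
Sound units = 3 units


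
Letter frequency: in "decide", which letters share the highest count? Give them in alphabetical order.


Word: "decide"
Letter counts:
  'c': 1
  'd': 2
  'e': 2
  'i': 1
Maximum count = 2
Most frequent = 'd', 'e' (2 times each)


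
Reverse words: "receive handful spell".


Original: "receive handful spell"
Words (1..n): receive | handful | spell
Reversed (n..1): spell | handful | receive
Result = "spell handful receive"


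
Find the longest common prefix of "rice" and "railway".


Word 1: "rice"
Word 2: "railway"
Comparing from start:
  Pos 0: 'r' == 'r'
  Pos 1: 'i' != 'a' (stop)
LCP = "r" (length 1)


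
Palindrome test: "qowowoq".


Word: "qowowoq"
Reversed: "qowowoq"
Forward == Backward? qowowoq == qowowoq
Palindrome = Yes


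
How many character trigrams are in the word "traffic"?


Word: "traffic" (length 7)
Number of 3-grams = length - 3 + 1 = 7 - 3 + 1
= 5


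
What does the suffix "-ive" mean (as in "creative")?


Suffix: -ive
Example: creative (create + -ive, with a spelling change)
Meaning = tending to


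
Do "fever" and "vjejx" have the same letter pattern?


Pattern of "fever": [0, 1, 2, 1, 3]
Pattern of "vjejx": [0, 1, 2, 1, 3]
Patterns match
Same pattern = Yes


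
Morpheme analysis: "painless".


Word: "painless"
Morphemes: pain / -less
Each morpheme carries meaning
= 2 morphemes


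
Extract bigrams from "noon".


Word: "noon" (length 4)
Number of bigrams = 4 - 2 + 1 = 3
  Position 0: "no"
  Position 1: "oo"
  Position 2: "on"
Bigrams = "no", "oo", "on"


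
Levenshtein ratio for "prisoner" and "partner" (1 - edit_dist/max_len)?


Word 1: "prisoner" (length 8)
Word 2: "partner" (length 7)
One optimal edit sequence:
  1. keep 'p'
  2. delete 'r'  (+1)
  3. substitute 'i' -> 'a'  (+1)
  4. substitute 's' -> 'r'  (+1)
  5. substitute 'o' -> 't'  (+1)
  6. keep 'n'
  7. keep 'e'
  8. keep 'r'
Edit distance = 4
Max length = max(8, 7) = 8
Similarity = 1 - 4/8
= 0.5000


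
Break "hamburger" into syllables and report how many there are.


Word: "hamburger"
Syllable breakdown: ham | bur | ger
Counting: 3 parts
= 3 syllables


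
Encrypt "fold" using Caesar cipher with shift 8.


Word: "fold"
Shift: 8
Each letter → (letter + shift) mod 26:
  'f' (5) + 8 = 13 → 'n'
  'o' (14) + 8 = 22 → 'w'
  'l' (11) + 8 = 19 → 't'
  'd' (3) + 8 = 11 → 'l'
Result = "nwtl"


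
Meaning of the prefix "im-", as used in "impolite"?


Prefix: im-
As in: impolite -> im- + polite
Meaning = not / into


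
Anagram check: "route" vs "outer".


Word 1: "route" → sorted: eortu
Word 2: "outer" → sorted: eortu
Same letters? eortu == eortu
Anagram = Yes


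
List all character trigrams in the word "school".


Word: "school" (length 6)
Number of trigrams = 6 - 3 + 1 = 4
  Position 0: "sch"
  Position 1: "cho"
  Position 2: "hoo"
  Position 3: "ool"
Trigrams = "sch", "cho", "hoo", "ool"


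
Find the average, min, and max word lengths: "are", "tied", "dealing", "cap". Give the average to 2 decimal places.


Lengths: "are"=3, "tied"=4, "dealing"=7, "cap"=3
Sum = 17, Count = 4
Average = 17/4 = 4.25
= avg=4.25, min=3, max=7


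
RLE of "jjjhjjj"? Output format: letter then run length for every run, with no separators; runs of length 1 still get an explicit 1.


String: "jjjhjjj"
Scanning for consecutive runs:
  'j' x 3
  'h' x 1
  'j' x 3
RLE = "j3h1j3"


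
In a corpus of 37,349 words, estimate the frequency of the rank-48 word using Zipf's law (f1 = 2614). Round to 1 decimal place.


Zipf's law: f(r) = f(1) / r
f(1) = 2614
f(48) = 2614 / 48
= 54.5 occurrences


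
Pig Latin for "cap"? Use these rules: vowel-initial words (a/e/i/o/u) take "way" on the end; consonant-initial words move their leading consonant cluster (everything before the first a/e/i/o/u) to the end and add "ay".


Word: "cap"
Starts with consonant(s) → move to end, add 'ay'
Consonant cluster: "c"
Pig Latin = "apcay"


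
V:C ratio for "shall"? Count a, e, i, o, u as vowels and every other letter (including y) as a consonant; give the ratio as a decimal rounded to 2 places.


Word: "shall"
Vowels (a,e,i,o,u): 1
Consonants: 4
Ratio = 1/4
= 0.25


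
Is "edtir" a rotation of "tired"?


Word: "tired", Candidate: "edtir"
Method: check if candidate is substring of word+word
"tiredtired" contains "edtir"? Yes
Is rotation = Yes


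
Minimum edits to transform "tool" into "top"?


Word 1: "tool" (length 4)
Word 2: "top" (length 3)
One optimal edit sequence (insert/delete/substitute each cost 1):
  1. keep 't'
  2. delete 'o'  (+1)
  3. keep 'o'
  4. substitute 'l' -> 'p'  (+1)
Total edit operations: 2
Edit distance = 2


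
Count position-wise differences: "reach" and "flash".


Comparing character by character (same length = 5):
  Pos 0: 'r' vs 'f' !=
  Pos 1: 'e' vs 'l' !=
  Pos 2: 'a' vs 'a' =
  Pos 3: 'c' vs 's' !=
  Pos 4: 'h' vs 'h' =
Hamming distance = 3


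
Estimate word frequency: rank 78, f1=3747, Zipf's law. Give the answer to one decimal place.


Zipf's law: f(r) = f(1) / r
f(1) = 3747
f(78) = 3747 / 78
= 48.0 occurrences


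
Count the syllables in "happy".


Word: "happy"
Syllable breakdown: hap / py
Counting: 2 parts
= 2 syllables


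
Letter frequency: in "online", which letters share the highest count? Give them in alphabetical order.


Word: "online"
Letter counts:
  'e': 1
  'i': 1
  'l': 1
  'n': 2
  'o': 1
Maximum count = 2
Most frequent = 'n' (2 times each)


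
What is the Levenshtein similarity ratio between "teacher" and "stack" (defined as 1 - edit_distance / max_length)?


Word 1: "teacher" (length 7)
Word 2: "stack" (length 5)
One optimal edit sequence:
  1. substitute 't' -> 's'  (+1)
  2. substitute 'e' -> 't'  (+1)
  3. keep 'a'
  4. keep 'c'
  5. delete 'h'  (+1)
  6. delete 'e'  (+1)
  7. substitute 'r' -> 'k'  (+1)
Edit distance = 5
Max length = max(7, 5) = 7
Similarity = 1 - 5/7
= 0.2857


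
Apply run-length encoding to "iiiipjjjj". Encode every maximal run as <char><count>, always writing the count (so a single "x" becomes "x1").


String: "iiiipjjjj"
Scanning for consecutive runs:
  'i' x 4
  'p' x 1
  'j' x 4
RLE = "i4p1j4"


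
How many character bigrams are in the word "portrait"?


Word: "portrait" (length 8)
Number of 2-grams = length - 2 + 1 = 8 - 2 + 1
= 7


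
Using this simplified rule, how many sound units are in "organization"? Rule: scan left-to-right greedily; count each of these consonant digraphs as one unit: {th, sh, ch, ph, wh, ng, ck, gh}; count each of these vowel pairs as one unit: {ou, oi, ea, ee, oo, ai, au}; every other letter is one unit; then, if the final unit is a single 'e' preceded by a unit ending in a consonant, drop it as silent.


Word: "organization" (12 letters)
Left-to-right scan:
  1. 'o' (letter)
  2. 'r' (letter)
  3. 'g' (letter)
  4. 'a' (letter)
  5. 'n' (letter)
  6. 'i' (letter)
  7. 'z' (letter)
  8. 'a' (letter)
  9. 't' (letter)
  10. 'i' (letter)
  11. 'o' (letter)
  12. 'n' (letter)
Units from scan: 12
Sound units = 12 units


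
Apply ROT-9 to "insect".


Word: "insect"
Shift: 9
Each letter → (letter + shift) mod 26:
  'i' (8) + 9 = 17 → 'r'
  'n' (13) + 9 = 22 → 'w'
  's' (18) + 9 = 1 → 'b'
  'e' (4) + 9 = 13 → 'n'
  'c' (2) + 9 = 11 → 'l'
  't' (19) + 9 = 2 → 'c'
Result = "rwbnlc"


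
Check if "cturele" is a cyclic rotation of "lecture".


Word: "lecture", Candidate: "cturele"
Method: check if candidate is substring of word+word
"lecturelecture" contains "cturele"? Yes
Is rotation = Yes


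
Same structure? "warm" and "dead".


Pattern of "warm": [0, 1, 2, 3]
Pattern of "dead": [0, 1, 2, 0]
Patterns do not match
Same pattern = No


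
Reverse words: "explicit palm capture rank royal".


Original: "explicit palm capture rank royal"
Words (1..n): explicit | palm | capture | rank | royal
Reversed (n..1): royal | rank | capture | palm | explicit
Result = "royal rank capture palm explicit"


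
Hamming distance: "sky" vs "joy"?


Comparing character by character (same length = 3):
  Pos 0: 's' vs 'j' !=
  Pos 1: 'k' vs 'o' !=
  Pos 2: 'y' vs 'y' =
Hamming distance = 2


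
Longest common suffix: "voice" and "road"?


Word 1: "voice"
Word 2: "road"
Comparing from end:
  Pos -1: 'e' != 'd' (stop)
LCS = "" (length 0)


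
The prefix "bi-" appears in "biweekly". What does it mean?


Prefix: bi-
As in: biweekly -> bi- + weekly
Meaning = two


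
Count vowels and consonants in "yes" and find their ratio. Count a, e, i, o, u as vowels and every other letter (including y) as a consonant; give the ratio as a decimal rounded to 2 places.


Word: "yes"
Vowels (a,e,i,o,u): 1
Consonants: 2
Ratio = 1/2
= 0.50


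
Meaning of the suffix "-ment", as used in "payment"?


Suffix: -ment
Example: payment (pay + -ment)
Meaning = result of action


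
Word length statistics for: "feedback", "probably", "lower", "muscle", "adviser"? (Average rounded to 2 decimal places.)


Lengths: "feedback"=8, "probably"=8, "lower"=5, "muscle"=6, "adviser"=7
Sum = 34, Count = 5
Average = 34/5 = 6.80
= avg=6.80, min=5, max=8


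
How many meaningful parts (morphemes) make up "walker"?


Word: "walker"
Morphemes: walk + -er
Each morpheme carries meaning
= 2 morphemes


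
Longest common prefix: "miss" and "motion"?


Word 1: "miss"
Word 2: "motion"
Comparing from start:
  Pos 0: 'm' == 'm'
  Pos 1: 'i' != 'o' (stop)
LCP = "m" (length 1)


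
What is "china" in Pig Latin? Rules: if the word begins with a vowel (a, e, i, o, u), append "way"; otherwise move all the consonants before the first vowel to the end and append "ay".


Word: "china"
Starts with consonant(s) → move to end, add 'ay'
Consonant cluster: "ch"
Pig Latin = "inachay"


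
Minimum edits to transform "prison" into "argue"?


Word 1: "prison" (length 6)
Word 2: "argue" (length 5)
One optimal edit sequence (insert/delete/substitute each cost 1):
  1. substitute 'p' -> 'a'  (+1)
  2. keep 'r'
  3. delete 'i'  (+1)
  4. substitute 's' -> 'g'  (+1)
  5. substitute 'o' -> 'u'  (+1)
  6. substitute 'n' -> 'e'  (+1)
Total edit operations: 5
Edit distance = 5


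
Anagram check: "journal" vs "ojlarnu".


Word 1: "journal" → sorted: ajlnoru
Word 2: "ojlarnu" → sorted: ajlnoru
Same letters? ajlnoru == ajlnoru
Anagram = Yes


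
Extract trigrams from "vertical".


Word: "vertical" (length 8)
Number of trigrams = 8 - 3 + 1 = 6
  Position 0: "ver"
  Position 1: "ert"
  Position 2: "rti"
  Position 3: "tic"
  Position 4: "ica"
  Position 5: "cal"
Trigrams = "ver", "ert", "rti", "tic", "ica", "cal"


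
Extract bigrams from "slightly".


Word: "slightly" (length 8)
Number of bigrams = 8 - 2 + 1 = 7
  Position 0: "sl"
  Position 1: "li"
  Position 2: "ig"
  Position 3: "gh"
  Position 4: "ht"
  Position 5: "tl"
  Position 6: "ly"
Bigrams = "sl", "li", "ig", "gh", "ht", "tl", "ly"


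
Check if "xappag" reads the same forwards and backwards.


Word: "xappag"
Reversed: "gappax"
Forward == Backward? xappag != gappax
Palindrome = No


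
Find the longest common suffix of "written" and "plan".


Word 1: "written"
Word 2: "plan"
Comparing from end:
  Pos -1: 'n' == 'n'
  Pos -2: 'e' != 'a' (stop)
LCS = "n" (length 1)


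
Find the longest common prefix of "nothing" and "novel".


Word 1: "nothing"
Word 2: "novel"
Comparing from start:
  Pos 0: 'n' == 'n'
  Pos 1: 'o' == 'o'
  Pos 2: 't' != 'v' (stop)
LCP = "no" (length 2)


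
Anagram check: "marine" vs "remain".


Word 1: "marine" → sorted: aeimnr
Word 2: "remain" → sorted: aeimnr
Same letters? aeimnr == aeimnr
Anagram = Yes


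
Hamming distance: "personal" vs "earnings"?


Comparing character by character (same length = 8):
  Pos 0: 'p' vs 'e' !=
  Pos 1: 'e' vs 'a' !=
  Pos 2: 'r' vs 'r' =
  Pos 3: 's' vs 'n' !=
  Pos 4: 'o' vs 'i' !=
  Pos 5: 'n' vs 'n' =
  Pos 6: 'a' vs 'g' !=
  Pos 7: 'l' vs 's' !=
Hamming distance = 6


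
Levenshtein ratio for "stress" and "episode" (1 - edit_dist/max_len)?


Word 1: "stress" (length 6)
Word 2: "episode" (length 7)
One optimal edit sequence:
  1. insert 'e'  (+1)
  2. substitute 's' -> 'p'  (+1)
  3. substitute 't' -> 'i'  (+1)
  4. substitute 'r' -> 's'  (+1)
  5. substitute 'e' -> 'o'  (+1)
  6. substitute 's' -> 'd'  (+1)
  7. substitute 's' -> 'e'  (+1)
Edit distance = 7
Max length = max(6, 7) = 7
Similarity = 1 - 7/7
= 0.0000


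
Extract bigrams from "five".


Word: "five" (length 4)
Number of bigrams = 4 - 2 + 1 = 3
  Position 0: "fi"
  Position 1: "iv"
  Position 2: "ve"
Bigrams = "fi", "iv", "ve"


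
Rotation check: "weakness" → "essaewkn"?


Word: "weakness", Candidate: "essaewkn"
Method: check if candidate is substring of word+word
"weaknessweakness" contains "essaewkn"? No
Is rotation = No


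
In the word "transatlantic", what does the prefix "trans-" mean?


Prefix: trans-
Example: transatlantic = trans- + atlantic
Meaning = across


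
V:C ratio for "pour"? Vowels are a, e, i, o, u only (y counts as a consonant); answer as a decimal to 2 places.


Word: "pour"
Vowels (a,e,i,o,u): 2
Consonants: 2
Ratio = 2/2
= 1.00


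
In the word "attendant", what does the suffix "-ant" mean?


Suffix: -ant
As in: attendant -> attend + -ant
Meaning = one who / that which


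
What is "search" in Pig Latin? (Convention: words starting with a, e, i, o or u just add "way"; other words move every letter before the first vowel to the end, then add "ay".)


Word: "search"
Starts with consonant(s) → move to end, add 'ay'
Consonant cluster: "s"
Pig Latin = "earchsay"


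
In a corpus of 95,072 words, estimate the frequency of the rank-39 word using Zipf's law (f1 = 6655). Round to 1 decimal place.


Zipf's law: f(r) = f(1) / r
f(1) = 6655
f(39) = 6655 / 39
= 170.6 occurrences


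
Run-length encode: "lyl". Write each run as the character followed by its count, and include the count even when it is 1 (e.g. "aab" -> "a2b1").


String: "lyl"
Scanning for consecutive runs:
  'l' x 1
  'y' x 1
  'l' x 1
RLE = "l1y1l1"


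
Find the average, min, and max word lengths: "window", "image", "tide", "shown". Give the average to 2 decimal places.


Lengths: "window"=6, "image"=5, "tide"=4, "shown"=5
Sum = 20, Count = 4
Average = 20/4 = 5.00
= avg=5.00, min=4, max=6


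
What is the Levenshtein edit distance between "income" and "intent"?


Word 1: "income" (length 6)
Word 2: "intent" (length 6)
One optimal edit sequence (insert/delete/substitute each cost 1):
  1. keep 'i'
  2. keep 'n'
  3. substitute 'c' -> 't'  (+1)
  4. substitute 'o' -> 'e'  (+1)
  5. substitute 'm' -> 'n'  (+1)
  6. substitute 'e' -> 't'  (+1)
Total edit operations: 4
Edit distance = 4


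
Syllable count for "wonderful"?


Word: "wonderful"
Syllable breakdown: won · der · ful
Counting: 3 parts
= 3 syllables


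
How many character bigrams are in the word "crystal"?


Word: "crystal" (length 7)
Number of 2-grams = length - 2 + 1 = 7 - 2 + 1
= 6


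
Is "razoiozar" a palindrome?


Word: "razoiozar"
Reversed: "razoiozar"
Forward == Backward? razoiozar == razoiozar
Palindrome = Yes


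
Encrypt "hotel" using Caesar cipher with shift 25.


Word: "hotel"
Shift: 25
Each letter → (letter + shift) mod 26:
  'h' (7) + 25 = 6 → 'g'
  'o' (14) + 25 = 13 → 'n'
  't' (19) + 25 = 18 → 's'
  'e' (4) + 25 = 3 → 'd'
  'l' (11) + 25 = 10 → 'k'
Result = "gnsdk"


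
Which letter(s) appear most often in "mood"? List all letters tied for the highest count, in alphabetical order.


Word: "mood"
Letter counts:
  'd': 1
  'm': 1
  'o': 2
Maximum count = 2
Most frequent = 'o' (2 times each)


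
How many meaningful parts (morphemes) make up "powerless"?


Word: "powerless"
Morphemes: power + -less
Each morpheme carries meaning
= 2 morphemes


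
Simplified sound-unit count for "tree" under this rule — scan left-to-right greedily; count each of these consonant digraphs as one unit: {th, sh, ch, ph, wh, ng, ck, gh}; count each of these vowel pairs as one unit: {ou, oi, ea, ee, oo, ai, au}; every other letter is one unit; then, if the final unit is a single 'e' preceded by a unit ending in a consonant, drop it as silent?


Word: "tree" (4 letters)
Left-to-right scan:
  1. 't' (letter)
  2. 'r' (letter)
  3. 'ee' (vowel-pair)
Units from scan: 3
Sound units = 3 units


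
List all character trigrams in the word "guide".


Word: "guide" (length 5)
Number of trigrams = 5 - 3 + 1 = 3
  Position 0: "gui"
  Position 1: "uid"
  Position 2: "ide"
Trigrams = "gui", "uid", "ide"


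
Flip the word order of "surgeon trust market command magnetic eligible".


Original: "surgeon trust market command magnetic eligible"
Words (1..n): surgeon | trust | market | command | magnetic | eligible
Reversed (n..1): eligible | magnetic | command | market | trust | surgeon
Result = "eligible magnetic command market trust surgeon"
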